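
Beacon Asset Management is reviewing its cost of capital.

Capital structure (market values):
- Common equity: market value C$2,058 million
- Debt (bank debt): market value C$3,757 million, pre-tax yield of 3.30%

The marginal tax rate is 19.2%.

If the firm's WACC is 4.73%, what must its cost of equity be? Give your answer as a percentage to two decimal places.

8.50%

Total capital V = 2058 + 3757 = 5815.
Equity weight = 2058/5815 = 0.3539.
Bank debt weight = 3757/5815 = 0.6461.
Debt contribution = 0.6461 × 3.3% × (1 − 19.2%) = 1.7227%.
Required equity contribution = 4.73% − 1.7227% = 3.0073%.
Re = 3.0073% / 0.3539 = 8.4972%.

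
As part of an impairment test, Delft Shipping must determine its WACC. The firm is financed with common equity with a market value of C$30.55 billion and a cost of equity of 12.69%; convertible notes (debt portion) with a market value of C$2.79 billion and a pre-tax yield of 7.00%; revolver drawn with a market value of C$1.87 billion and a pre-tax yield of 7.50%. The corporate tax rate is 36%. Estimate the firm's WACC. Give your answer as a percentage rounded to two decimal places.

Total capital V = 30.55 + 2.79 + 1.87 = 35.21.
Equity: weight = 30.55/35.21 = 0.8677; cost = 12.69%.
Convertible notes (debt portion): weight = 2.79/35.21 = 0.0792; after-tax cost = 7% × (1 − 36%) = 4.4800%.
Revolver drawn: weight = 1.87/35.21 = 0.0531; after-tax cost = 7.5% × (1 − 36%) = 4.8000%.
WACC = 0.8677 × 12.6900% + 0.0792 × 4.4800% + 0.0531 × 4.8000% = 11.6204%.

11.62%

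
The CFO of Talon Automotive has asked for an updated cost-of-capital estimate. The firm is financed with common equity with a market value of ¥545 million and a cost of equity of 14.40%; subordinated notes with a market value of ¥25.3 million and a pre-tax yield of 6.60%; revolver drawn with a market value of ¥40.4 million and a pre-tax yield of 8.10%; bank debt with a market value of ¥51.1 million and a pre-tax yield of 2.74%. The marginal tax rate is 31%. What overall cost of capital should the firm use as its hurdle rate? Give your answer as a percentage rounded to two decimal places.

Total capital V = 545 + 25.3 + 40.4 + 51.1 = 661.8.
Equity: weight = 545/661.8 = 0.8235; cost = 14.4%.
Subordinated notes: weight = 25.3/661.8 = 0.0382; after-tax cost = 6.6% × (1 − 31%) = 4.5540%.
Revolver drawn: weight = 40.4/661.8 = 0.0610; after-tax cost = 8.1% × (1 − 31%) = 5.5890%.
Bank debt: weight = 51.1/661.8 = 0.0772; after-tax cost = 2.74% × (1 − 31%) = 1.8906%.
WACC = 0.8235 × 14.4000% + 0.0382 × 4.5540% + 0.0610 × 5.5890% + 0.0772 × 1.8906% = 12.5198%.

12.52%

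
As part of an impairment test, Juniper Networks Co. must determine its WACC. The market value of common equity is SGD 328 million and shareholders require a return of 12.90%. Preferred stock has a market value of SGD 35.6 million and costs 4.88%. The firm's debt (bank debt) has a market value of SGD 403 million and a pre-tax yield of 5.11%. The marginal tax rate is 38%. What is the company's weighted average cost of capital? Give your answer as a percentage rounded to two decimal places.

7.41%

Total capital V = 328 + 35.6 + 403 = 766.6.
Equity: weight = 328/766.6 = 0.4279; cost = 12.9%.
Preferred: weight = 35.6/766.6 = 0.0464; cost = 4.88%.
Bank debt: weight = 403/766.6 = 0.5257; after-tax cost = 5.11% × (1 − 38%) = 3.1682%.
WACC = 0.4279 × 12.9000% + 0.0464 × 4.8800% + 0.5257 × 3.1682% = 7.4116%.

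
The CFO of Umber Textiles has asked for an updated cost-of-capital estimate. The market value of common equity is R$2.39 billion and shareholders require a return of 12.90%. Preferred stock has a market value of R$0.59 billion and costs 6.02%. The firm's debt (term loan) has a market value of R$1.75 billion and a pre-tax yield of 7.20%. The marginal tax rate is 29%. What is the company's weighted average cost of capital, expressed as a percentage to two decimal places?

9.16%

Total capital V = 2.39 + 0.59 + 1.75 = 4.73.
Equity: weight = 2.39/4.73 = 0.5053; cost = 12.9%.
Preferred: weight = 0.59/4.73 = 0.1247; cost = 6.02%.
Term loan: weight = 1.75/4.73 = 0.3700; after-tax cost = 7.2% × (1 − 29%) = 5.1120%.
WACC = 0.5053 × 12.9000% + 0.1247 × 6.0200% + 0.3700 × 5.1120% = 9.1604%.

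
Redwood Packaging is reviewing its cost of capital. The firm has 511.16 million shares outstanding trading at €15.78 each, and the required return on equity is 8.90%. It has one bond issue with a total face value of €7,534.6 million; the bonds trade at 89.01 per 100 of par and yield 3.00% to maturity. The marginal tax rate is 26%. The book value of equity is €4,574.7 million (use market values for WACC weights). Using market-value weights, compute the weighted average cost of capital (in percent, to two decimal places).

5.87%

Market value of equity E = 15.78 × 511.16m = 8066.1048m. Market value of debt D = 7534.6m × 89.01/100 = 6706.54746m.
Total capital V = 8066.1048 + 6706.54746 = 14772.65226.
Equity: weight = 8066.1048/14772.65226 = 0.5460; cost = 8.9%.
Bonds outstanding: weight = 6706.54746/14772.65226 = 0.4540; after-tax cost = 3% × (1 − 26%) = 2.2200%.
WACC = 0.5460 × 8.9000% + 0.4540 × 2.2200% = 5.8674%.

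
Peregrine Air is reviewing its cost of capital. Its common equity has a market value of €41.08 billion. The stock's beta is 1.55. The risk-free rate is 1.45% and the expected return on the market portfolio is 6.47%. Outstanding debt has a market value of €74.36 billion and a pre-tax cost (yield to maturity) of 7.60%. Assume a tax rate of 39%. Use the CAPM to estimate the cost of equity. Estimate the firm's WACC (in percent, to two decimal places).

Market risk premium = 6.47% − 1.45% = 5.02%.
Cost of equity via CAPM: Re = 1.45% + 1.55 × 5.02% = 9.2310%.
Total capital V = 41.08 + 74.36 = 115.44.
Equity: weight = 41.08/115.44 = 0.3559; cost = 9.231%.
Debt: weight = 74.36/115.44 = 0.6441; after-tax cost = 7.6% × (1 − 39%) = 4.6360%.
WACC = 0.3559 × 9.2310% + 0.6441 × 4.6360% = 6.2712%.

6.27%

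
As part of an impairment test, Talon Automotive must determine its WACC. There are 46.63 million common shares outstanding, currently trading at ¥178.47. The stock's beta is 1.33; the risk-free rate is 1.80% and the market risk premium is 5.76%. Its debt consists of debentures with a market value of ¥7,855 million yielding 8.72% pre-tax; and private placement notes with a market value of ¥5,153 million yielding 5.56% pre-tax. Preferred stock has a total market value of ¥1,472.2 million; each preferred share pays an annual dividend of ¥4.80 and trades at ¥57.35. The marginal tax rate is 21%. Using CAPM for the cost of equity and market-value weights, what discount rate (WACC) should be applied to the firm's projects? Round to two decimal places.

Cost of equity via CAPM: Re = 1.8% + 1.33 × 5.76% = 9.4608%.
Cost of preferred: Rp = 4.8 / 57.35 = 8.3697%.
Market value of equity E = 178.47 × 46.63m = 8322.0561m.
Total capital V = 8322.0561 + 1472.2 + 7855 + 5153 = 22802.2561.
Equity: weight = 8322.0561/22802.2561 = 0.3650; cost = 9.4608%.
Preferred: weight = 1472.2/22802.2561 = 0.0646; cost = 8.3697%.
Debentures: weight = 7855/22802.2561 = 0.3445; after-tax cost = 8.72% × (1 − 21%) = 6.8888%.
Private placement notes: weight = 5153/22802.2561 = 0.2260; after-tax cost = 5.56% × (1 − 21%) = 4.3924%.
WACC = 0.3650 × 9.4608% + 0.0646 × 8.3697% + 0.3445 × 6.8888% + 0.2260 × 4.3924% = 7.3590%.

7.36%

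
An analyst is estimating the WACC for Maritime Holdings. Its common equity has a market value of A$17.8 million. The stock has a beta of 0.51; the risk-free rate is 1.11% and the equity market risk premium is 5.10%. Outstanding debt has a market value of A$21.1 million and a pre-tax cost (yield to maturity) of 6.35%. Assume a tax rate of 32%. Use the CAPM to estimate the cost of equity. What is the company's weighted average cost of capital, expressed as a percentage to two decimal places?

4.04%

Cost of equity via CAPM: Re = 1.11% + 0.51 × 5.1% = 3.7110%.
Total capital V = 17.8 + 21.1 = 38.9.
Equity: weight = 17.8/38.9 = 0.4576; cost = 3.711%.
Debt: weight = 21.1/38.9 = 0.5424; after-tax cost = 6.35% × (1 − 32%) = 4.3180%.
WACC = 0.4576 × 3.7110% + 0.5424 × 4.3180% = 4.0402%.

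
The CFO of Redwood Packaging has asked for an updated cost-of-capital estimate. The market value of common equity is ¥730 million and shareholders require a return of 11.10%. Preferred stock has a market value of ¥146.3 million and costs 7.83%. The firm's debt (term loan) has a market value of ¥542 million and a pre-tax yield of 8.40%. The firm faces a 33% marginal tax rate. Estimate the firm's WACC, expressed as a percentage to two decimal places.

8.67%

Total capital V = 730 + 146.3 + 542 = 1418.3.
Equity: weight = 730/1418.3 = 0.5147; cost = 11.1%.
Preferred: weight = 146.3/1418.3 = 0.1032; cost = 7.83%.
Term loan: weight = 542/1418.3 = 0.3821; after-tax cost = 8.4% × (1 − 33%) = 5.6280%.
WACC = 0.5147 × 11.1000% + 0.1032 × 7.8300% + 0.3821 × 5.6280% = 8.6716%.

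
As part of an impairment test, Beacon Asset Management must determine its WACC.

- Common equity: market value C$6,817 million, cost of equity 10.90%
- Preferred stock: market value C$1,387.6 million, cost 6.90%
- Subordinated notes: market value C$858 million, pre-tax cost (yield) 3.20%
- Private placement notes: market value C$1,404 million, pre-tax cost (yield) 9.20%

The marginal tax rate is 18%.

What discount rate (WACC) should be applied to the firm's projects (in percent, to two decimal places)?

Total capital V = 6817 + 1387.6 + 858 + 1404 = 10466.6.
Equity: weight = 6817/10466.6 = 0.6513; cost = 10.9%.
Preferred: weight = 1387.6/10466.6 = 0.1326; cost = 6.9%.
Subordinated notes: weight = 858/10466.6 = 0.0820; after-tax cost = 3.2% × (1 − 18%) = 2.6240%.
Private placement notes: weight = 1404/10466.6 = 0.1341; after-tax cost = 9.2% × (1 − 18%) = 7.5440%.
WACC = 0.6513 × 10.9000% + 0.1326 × 6.9000% + 0.0820 × 2.6240% + 0.1341 × 7.5440% = 9.2411%.

9.24%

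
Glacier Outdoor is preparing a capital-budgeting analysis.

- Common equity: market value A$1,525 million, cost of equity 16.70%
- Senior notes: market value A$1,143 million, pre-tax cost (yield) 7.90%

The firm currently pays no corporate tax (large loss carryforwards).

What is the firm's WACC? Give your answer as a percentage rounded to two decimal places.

12.93%

Total capital V = 1525 + 1143 = 2668.
Equity: weight = 1525/2668 = 0.5716; cost = 16.7%.
Senior notes: weight = 1143/2668 = 0.4284; after-tax cost = 7.9% × (1 − 0%) = 7.9000%.
WACC = 0.5716 × 16.7000% + 0.4284 × 7.9000% = 12.9300%.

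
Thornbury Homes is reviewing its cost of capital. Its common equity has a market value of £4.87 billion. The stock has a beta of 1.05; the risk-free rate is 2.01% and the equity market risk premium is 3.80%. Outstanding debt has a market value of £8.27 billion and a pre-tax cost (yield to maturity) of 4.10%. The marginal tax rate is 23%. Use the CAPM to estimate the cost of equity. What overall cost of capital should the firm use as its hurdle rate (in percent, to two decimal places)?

Cost of equity via CAPM: Re = 2.01% + 1.05 × 3.8% = 6.0000%.
Total capital V = 4.87 + 8.27 = 13.14.
Equity: weight = 4.87/13.14 = 0.3706; cost = 6%.
Debt: weight = 8.27/13.14 = 0.6294; after-tax cost = 4.1% × (1 − 23%) = 3.1570%.
WACC = 0.3706 × 6.0000% + 0.6294 × 3.1570% = 4.2107%.

4.21%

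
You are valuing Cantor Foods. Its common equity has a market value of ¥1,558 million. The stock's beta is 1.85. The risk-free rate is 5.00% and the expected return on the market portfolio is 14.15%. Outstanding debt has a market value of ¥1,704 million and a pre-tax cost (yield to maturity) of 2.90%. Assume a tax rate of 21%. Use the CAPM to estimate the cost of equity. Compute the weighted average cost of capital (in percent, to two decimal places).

Market risk premium = 14.15% − 5.0% = 9.15%.
Cost of equity via CAPM: Re = 5.0% + 1.85 × 9.15% = 21.9275%.
Total capital V = 1558 + 1704 = 3262.
Equity: weight = 1558/3262 = 0.4776; cost = 21.9275%.
Debt: weight = 1704/3262 = 0.5224; after-tax cost = 2.9% × (1 − 21%) = 2.2910%.
WACC = 0.4776 × 21.9275% + 0.5224 × 2.2910% = 11.6698%.

11.67%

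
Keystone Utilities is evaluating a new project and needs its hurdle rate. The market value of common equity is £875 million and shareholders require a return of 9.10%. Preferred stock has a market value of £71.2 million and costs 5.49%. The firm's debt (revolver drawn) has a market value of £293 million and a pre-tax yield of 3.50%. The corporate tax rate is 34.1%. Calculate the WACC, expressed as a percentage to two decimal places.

7.29%

Total capital V = 875 + 71.2 + 293 = 1239.2.
Equity: weight = 875/1239.2 = 0.7061; cost = 9.1%.
Preferred: weight = 71.2/1239.2 = 0.0575; cost = 5.49%.
Revolver drawn: weight = 293/1239.2 = 0.2364; after-tax cost = 3.5% × (1 − 34.1%) = 2.3065%.
WACC = 0.7061 × 9.1000% + 0.0575 × 5.4900% + 0.2364 × 2.3065% = 7.2863%.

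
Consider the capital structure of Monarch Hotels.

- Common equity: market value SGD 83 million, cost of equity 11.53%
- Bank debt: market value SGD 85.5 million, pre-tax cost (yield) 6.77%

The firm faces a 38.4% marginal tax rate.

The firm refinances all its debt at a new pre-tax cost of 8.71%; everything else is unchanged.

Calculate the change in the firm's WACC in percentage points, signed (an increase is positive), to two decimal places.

Current WACC:
Total capital V = 83 + 85.5 = 168.5.
Equity: weight = 83/168.5 = 0.4926; cost = 11.53%.
Bank debt: weight = 85.5/168.5 = 0.5074; after-tax cost = 6.77% × (1 − 38.4%) = 4.1703%.
WACC = 0.4926 × 11.5300% + 0.5074 × 4.1703% = 7.7956%.
After the change:
Total capital V = 83 + 85.5 = 168.5.
Equity: weight = 83/168.5 = 0.4926; cost = 11.53%.
Bank debt: weight = 85.5/168.5 = 0.5074; after-tax cost = 8.71% × (1 − 38.4%) = 5.3654%.
WACC = 0.4926 × 11.5300% + 0.5074 × 5.3654% = 8.4019%.
Change in WACC = 8.4019% − 7.7956% = 0.6064 pp.

+0.61 pp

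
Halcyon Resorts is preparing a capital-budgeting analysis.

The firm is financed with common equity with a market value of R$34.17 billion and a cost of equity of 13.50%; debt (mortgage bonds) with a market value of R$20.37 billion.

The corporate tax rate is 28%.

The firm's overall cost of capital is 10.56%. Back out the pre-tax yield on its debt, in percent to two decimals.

Total capital V = 34.17 + 20.37 = 54.54.
Equity weight = 34.17/54.54 = 0.6265.
Mortgage bonds weight = 20.37/54.54 = 0.3735.
Equity contribution = 0.6265 × 13.5% = 8.4579%.
Remaining for debt = 10.56% − 8.4579% = 2.1021%.
Rd × (1 − 28%) × 0.3735 = 2.1021%  ⇒  Rd = 7.8170%.

7.82%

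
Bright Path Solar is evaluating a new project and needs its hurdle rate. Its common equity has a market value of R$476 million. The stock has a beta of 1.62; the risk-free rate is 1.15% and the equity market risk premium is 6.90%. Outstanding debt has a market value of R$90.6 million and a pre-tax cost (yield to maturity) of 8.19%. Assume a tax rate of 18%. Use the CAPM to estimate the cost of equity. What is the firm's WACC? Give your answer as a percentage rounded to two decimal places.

Cost of equity via CAPM: Re = 1.15% + 1.62 × 6.9% = 12.3280%.
Total capital V = 476 + 90.6 = 566.6.
Equity: weight = 476/566.6 = 0.8401; cost = 12.328%.
Debt: weight = 90.6/566.6 = 0.1599; after-tax cost = 8.19% × (1 − 18%) = 6.7158%.
WACC = 0.8401 × 12.3280% + 0.1599 × 6.7158% = 11.4306%.

11.43%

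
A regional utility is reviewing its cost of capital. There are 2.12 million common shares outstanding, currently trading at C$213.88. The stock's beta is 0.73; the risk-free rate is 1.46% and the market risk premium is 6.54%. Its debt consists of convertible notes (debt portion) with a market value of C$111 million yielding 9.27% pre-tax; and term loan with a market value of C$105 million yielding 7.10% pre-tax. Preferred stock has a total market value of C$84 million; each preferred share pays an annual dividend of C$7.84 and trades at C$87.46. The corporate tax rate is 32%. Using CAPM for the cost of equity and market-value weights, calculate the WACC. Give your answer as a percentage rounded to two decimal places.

Cost of equity via CAPM: Re = 1.46% + 0.73 × 6.54% = 6.2342%.
Cost of preferred: Rp = 7.84 / 87.46 = 8.9641%.
Market value of equity E = 213.88 × 2.12m = 453.4256m.
Total capital V = 453.4256 + 84 + 111 + 105 = 753.4256.
Equity: weight = 453.4256/753.4256 = 0.6018; cost = 6.2342%.
Preferred: weight = 84/753.4256 = 0.1115; cost = 8.9641%.
Convertible notes (debt portion): weight = 111/753.4256 = 0.1473; after-tax cost = 9.27% × (1 − 32%) = 6.3036%.
Term loan: weight = 105/753.4256 = 0.1394; after-tax cost = 7.1% × (1 − 32%) = 4.8280%.
WACC = 0.6018 × 6.2342% + 0.1115 × 8.9641% + 0.1473 × 6.3036% + 0.1394 × 4.8280% = 6.3528%.

6.35%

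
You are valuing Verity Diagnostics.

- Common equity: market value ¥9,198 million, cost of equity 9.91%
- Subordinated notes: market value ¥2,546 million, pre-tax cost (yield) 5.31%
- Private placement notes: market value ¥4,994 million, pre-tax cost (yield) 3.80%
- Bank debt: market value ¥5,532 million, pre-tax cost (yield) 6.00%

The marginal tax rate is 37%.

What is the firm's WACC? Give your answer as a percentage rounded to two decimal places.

5.95%

Total capital V = 9198 + 2546 + 4994 + 5532 = 22270.
Equity: weight = 9198/22270 = 0.4130; cost = 9.91%.
Subordinated notes: weight = 2546/22270 = 0.1143; after-tax cost = 5.31% × (1 − 37%) = 3.3453%.
Private placement notes: weight = 4994/22270 = 0.2242; after-tax cost = 3.8% × (1 − 37%) = 2.3940%.
Bank debt: weight = 5532/22270 = 0.2484; after-tax cost = 6% × (1 − 37%) = 3.7800%.
WACC = 0.4130 × 9.9100% + 0.1143 × 3.3453% + 0.2242 × 2.3940% + 0.2484 × 3.7800% = 5.9513%.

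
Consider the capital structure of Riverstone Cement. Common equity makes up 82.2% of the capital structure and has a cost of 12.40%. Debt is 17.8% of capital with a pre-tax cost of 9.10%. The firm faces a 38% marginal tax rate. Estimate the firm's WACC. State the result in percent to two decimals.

11.20%

After-tax cost of debt = 9.1% × (1 − 38%) = 5.6420%.
WACC = 0.822 × 12.4000% + 0.178 × 5.6420% = 11.1971%.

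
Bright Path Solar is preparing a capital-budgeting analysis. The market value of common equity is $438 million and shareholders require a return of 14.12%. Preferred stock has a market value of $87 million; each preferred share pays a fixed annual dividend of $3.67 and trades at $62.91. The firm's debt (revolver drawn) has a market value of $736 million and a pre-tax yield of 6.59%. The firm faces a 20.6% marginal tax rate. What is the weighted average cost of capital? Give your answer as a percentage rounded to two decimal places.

Cost of preferred: Rp = 3.67 / 62.91 = 5.8337%.
Total capital V = 438 + 87 + 736 = 1261.
Equity: weight = 438/1261 = 0.3473; cost = 14.12%.
Preferred: weight = 87/1261 = 0.0690; cost = 5.8337%.
Revolver drawn: weight = 736/1261 = 0.5837; after-tax cost = 6.59% × (1 − 20.6%) = 5.2325%.
WACC = 0.3473 × 14.1200% + 0.0690 × 5.8337% + 0.5837 × 5.2325% = 8.3610%.

8.36%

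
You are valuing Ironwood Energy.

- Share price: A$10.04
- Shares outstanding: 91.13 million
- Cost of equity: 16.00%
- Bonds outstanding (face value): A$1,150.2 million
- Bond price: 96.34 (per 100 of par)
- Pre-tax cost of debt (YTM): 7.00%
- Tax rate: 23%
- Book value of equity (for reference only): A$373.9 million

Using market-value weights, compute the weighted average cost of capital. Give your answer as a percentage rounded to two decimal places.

10.19%

Market value of equity E = 10.04 × 91.13m = 914.9452m. Market value of debt D = 1150.2m × 96.34/100 = 1108.10268m.
Total capital V = 914.9452 + 1108.10268 = 2023.04788.
Equity: weight = 914.9452/2023.04788 = 0.4523; cost = 16%.
Bonds outstanding: weight = 1108.10268/2023.04788 = 0.5477; after-tax cost = 7% × (1 − 23%) = 5.3900%.
WACC = 0.4523 × 16.0000% + 0.5477 × 5.3900% = 10.1885%.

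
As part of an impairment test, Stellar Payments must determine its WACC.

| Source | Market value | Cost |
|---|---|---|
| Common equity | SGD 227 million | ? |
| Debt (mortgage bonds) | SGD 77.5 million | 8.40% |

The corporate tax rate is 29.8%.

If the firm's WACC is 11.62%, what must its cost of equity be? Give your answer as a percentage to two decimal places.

Total capital V = 227 + 77.5 = 304.5.
Equity weight = 227/304.5 = 0.7455.
Mortgage bonds weight = 77.5/304.5 = 0.2545.
Debt contribution = 0.2545 × 8.4% × (1 − 29.8%) = 1.5008%.
Required equity contribution = 11.62% − 1.5008% = 10.1192%.
Re = 10.1192% / 0.7455 = 13.5740%.

13.57%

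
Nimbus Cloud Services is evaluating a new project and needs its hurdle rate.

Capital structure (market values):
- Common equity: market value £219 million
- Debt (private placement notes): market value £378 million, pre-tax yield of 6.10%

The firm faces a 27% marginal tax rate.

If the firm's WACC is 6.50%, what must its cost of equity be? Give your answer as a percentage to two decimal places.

10.03%

Total capital V = 219 + 378 = 597.
Equity weight = 219/597 = 0.3668.
Private placement notes weight = 378/597 = 0.6332.
Debt contribution = 0.6332 × 6.1% × (1 − 27%) = 2.8195%.
Required equity contribution = 6.5% − 2.8195% = 3.6805%.
Re = 3.6805% / 0.3668 = 10.0332%.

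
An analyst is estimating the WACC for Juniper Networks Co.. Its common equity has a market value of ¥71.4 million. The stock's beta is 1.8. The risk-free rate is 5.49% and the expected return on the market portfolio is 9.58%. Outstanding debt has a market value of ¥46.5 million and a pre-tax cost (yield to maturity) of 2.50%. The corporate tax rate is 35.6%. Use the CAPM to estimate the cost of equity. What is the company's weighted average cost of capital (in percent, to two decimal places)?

Market risk premium = 9.58% − 5.49% = 4.09%.
Cost of equity via CAPM: Re = 5.49% + 1.8 × 4.09% = 12.8520%.
Total capital V = 71.4 + 46.5 = 117.9.
Equity: weight = 71.4/117.9 = 0.6056; cost = 12.852%.
Debt: weight = 46.5/117.9 = 0.3944; after-tax cost = 2.5% × (1 − 35.6%) = 1.6100%.
WACC = 0.6056 × 12.8520% + 0.3944 × 1.6100% = 8.4181%.

8.42%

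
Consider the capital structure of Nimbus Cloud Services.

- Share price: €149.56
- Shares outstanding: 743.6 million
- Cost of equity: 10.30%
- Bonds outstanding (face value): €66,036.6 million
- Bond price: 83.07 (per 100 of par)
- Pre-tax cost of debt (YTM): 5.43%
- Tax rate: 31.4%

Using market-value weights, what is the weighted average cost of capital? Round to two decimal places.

8.13%

Market value of equity E = 149.56 × 743.6m = 111212.816m. Market value of debt D = 66036.6m × 83.07/100 = 54856.60362m.
Total capital V = 111212.816 + 54856.60362 = 166069.41962.
Equity: weight = 111212.816/166069.41962 = 0.6697; cost = 10.3%.
Bonds outstanding: weight = 54856.60362/166069.41962 = 0.3303; after-tax cost = 5.43% × (1 − 31.4%) = 3.7250%.
WACC = 0.6697 × 10.3000% + 0.3303 × 3.7250% = 8.1281%.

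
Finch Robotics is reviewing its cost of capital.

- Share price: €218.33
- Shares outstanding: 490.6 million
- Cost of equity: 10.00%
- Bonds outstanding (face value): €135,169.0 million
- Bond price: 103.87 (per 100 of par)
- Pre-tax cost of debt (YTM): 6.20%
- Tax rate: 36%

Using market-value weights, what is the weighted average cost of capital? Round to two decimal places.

6.58%

Market value of equity E = 218.33 × 490.6m = 107112.698m. Market value of debt D = 135169m × 103.87/100 = 140400.0403m.
Total capital V = 107112.698 + 140400.0403 = 247512.7383.
Equity: weight = 107112.698/247512.7383 = 0.4328; cost = 10%.
Bonds outstanding: weight = 140400.0403/247512.7383 = 0.5672; after-tax cost = 6.2% × (1 − 36%) = 3.9680%.
WACC = 0.4328 × 10.0000% + 0.5672 × 3.9680% = 6.5784%.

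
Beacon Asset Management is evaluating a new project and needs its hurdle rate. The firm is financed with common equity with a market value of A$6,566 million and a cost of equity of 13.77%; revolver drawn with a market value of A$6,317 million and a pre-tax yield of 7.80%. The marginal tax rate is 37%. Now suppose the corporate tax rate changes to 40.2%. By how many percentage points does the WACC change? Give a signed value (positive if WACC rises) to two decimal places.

Current WACC:
Total capital V = 6566 + 6317 = 12883.
Equity: weight = 6566/12883 = 0.5097; cost = 13.77%.
Revolver drawn: weight = 6317/12883 = 0.4903; after-tax cost = 7.8% × (1 − 37%) = 4.9140%.
WACC = 0.5097 × 13.7700% + 0.4903 × 4.9140% = 9.4276%.
After the change:
Total capital V = 6566 + 6317 = 12883.
Equity: weight = 6566/12883 = 0.5097; cost = 13.77%.
Revolver drawn: weight = 6317/12883 = 0.4903; after-tax cost = 7.8% × (1 − 40.2%) = 4.6644%.
WACC = 0.5097 × 13.7700% + 0.4903 × 4.6644% = 9.3052%.
Change in WACC = 9.3052% − 9.4276% = -0.1224 pp.

-0.12 pp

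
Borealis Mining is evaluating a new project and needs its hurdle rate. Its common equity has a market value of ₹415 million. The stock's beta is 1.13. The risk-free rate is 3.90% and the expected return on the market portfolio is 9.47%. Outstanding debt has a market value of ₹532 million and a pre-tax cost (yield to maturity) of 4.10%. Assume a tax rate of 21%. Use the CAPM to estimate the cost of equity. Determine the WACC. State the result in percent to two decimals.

Market risk premium = 9.47% − 3.9% = 5.57%.
Cost of equity via CAPM: Re = 3.9% + 1.13 × 5.57% = 10.1941%.
Total capital V = 415 + 532 = 947.
Equity: weight = 415/947 = 0.4382; cost = 10.1941%.
Debt: weight = 532/947 = 0.5618; after-tax cost = 4.1% × (1 − 21%) = 3.2390%.
WACC = 0.4382 × 10.1941% + 0.5618 × 3.2390% = 6.2869%.

6.29%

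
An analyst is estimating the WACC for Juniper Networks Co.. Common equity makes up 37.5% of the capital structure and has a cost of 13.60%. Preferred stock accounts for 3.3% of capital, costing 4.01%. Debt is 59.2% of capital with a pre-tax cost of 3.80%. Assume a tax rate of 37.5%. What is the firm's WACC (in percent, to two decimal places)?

After-tax cost of debt = 3.8% × (1 − 37.5%) = 2.3750%.
WACC = 0.375 × 13.6000% + 0.033 × 4.0100% + 0.592 × 2.3750% = 6.6383%.

6.64%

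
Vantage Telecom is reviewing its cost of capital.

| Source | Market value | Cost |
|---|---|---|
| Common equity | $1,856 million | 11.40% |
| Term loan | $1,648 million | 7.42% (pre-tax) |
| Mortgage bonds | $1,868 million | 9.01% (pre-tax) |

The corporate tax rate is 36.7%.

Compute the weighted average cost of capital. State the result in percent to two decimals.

Total capital V = 1856 + 1648 + 1868 = 5372.
Equity: weight = 1856/5372 = 0.3455; cost = 11.4%.
Term loan: weight = 1648/5372 = 0.3068; after-tax cost = 7.42% × (1 − 36.7%) = 4.6969%.
Mortgage bonds: weight = 1868/5372 = 0.3477; after-tax cost = 9.01% × (1 − 36.7%) = 5.7033%.
WACC = 0.3455 × 11.4000% + 0.3068 × 4.6969% + 0.3477 × 5.7033% = 7.3627%.

7.36%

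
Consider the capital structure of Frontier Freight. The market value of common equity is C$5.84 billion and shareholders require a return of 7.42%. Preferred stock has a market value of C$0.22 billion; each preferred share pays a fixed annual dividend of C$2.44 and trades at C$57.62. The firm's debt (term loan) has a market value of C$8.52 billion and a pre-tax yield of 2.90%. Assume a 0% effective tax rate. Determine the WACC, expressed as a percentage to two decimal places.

4.73%

Cost of preferred: Rp = 2.44 / 57.62 = 4.2346%.
Total capital V = 5.84 + 0.22 + 8.52 = 14.58.
Equity: weight = 5.84/14.58 = 0.4005; cost = 7.42%.
Preferred: weight = 0.22/14.58 = 0.0151; cost = 4.2346%.
Term loan: weight = 8.52/14.58 = 0.5844; after-tax cost = 2.9% × (1 − 0%) = 2.9000%.
WACC = 0.4005 × 7.4200% + 0.0151 × 4.2346% + 0.5844 × 2.9000% = 4.7306%.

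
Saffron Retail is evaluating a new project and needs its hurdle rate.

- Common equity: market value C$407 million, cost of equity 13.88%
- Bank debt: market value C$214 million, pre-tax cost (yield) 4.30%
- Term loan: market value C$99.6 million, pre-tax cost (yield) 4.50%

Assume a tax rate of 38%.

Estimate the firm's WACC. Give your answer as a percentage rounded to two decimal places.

9.02%

Total capital V = 407 + 214 + 99.6 = 720.6.
Equity: weight = 407/720.6 = 0.5648; cost = 13.88%.
Bank debt: weight = 214/720.6 = 0.2970; after-tax cost = 4.3% × (1 − 38%) = 2.6660%.
Term loan: weight = 99.6/720.6 = 0.1382; after-tax cost = 4.5% × (1 − 38%) = 2.7900%.
WACC = 0.5648 × 13.8800% + 0.2970 × 2.6660% + 0.1382 × 2.7900% = 9.0169%.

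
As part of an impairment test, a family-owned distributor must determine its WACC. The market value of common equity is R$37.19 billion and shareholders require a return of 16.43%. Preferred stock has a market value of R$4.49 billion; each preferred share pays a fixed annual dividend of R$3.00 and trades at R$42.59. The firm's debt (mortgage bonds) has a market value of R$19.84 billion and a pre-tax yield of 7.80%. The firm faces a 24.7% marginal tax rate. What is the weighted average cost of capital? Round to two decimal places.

Cost of preferred: Rp = 3.0 / 42.59 = 7.0439%.
Total capital V = 37.19 + 4.49 + 19.84 = 61.52.
Equity: weight = 37.19/61.52 = 0.6045; cost = 16.43%.
Preferred: weight = 4.49/61.52 = 0.0730; cost = 7.0439%.
Mortgage bonds: weight = 19.84/61.52 = 0.3225; after-tax cost = 7.8% × (1 − 24.7%) = 5.8734%.
WACC = 0.6045 × 16.4300% + 0.0730 × 7.0439% + 0.3225 × 5.8734% = 12.3405%.

12.34%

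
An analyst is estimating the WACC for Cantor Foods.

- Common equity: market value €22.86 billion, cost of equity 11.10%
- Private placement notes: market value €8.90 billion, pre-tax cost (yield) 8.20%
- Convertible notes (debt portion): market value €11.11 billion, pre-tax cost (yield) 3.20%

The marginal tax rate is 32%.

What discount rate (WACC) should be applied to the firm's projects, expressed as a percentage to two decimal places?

7.64%

Total capital V = 22.86 + 8.9 + 11.11 = 42.87.
Equity: weight = 22.86/42.87 = 0.5332; cost = 11.1%.
Private placement notes: weight = 8.9/42.87 = 0.2076; after-tax cost = 8.2% × (1 − 32%) = 5.5760%.
Convertible notes (debt portion): weight = 11.11/42.87 = 0.2592; after-tax cost = 3.2% × (1 − 32%) = 2.1760%.
WACC = 0.5332 × 11.1000% + 0.2076 × 5.5760% + 0.2592 × 2.1760% = 7.6405%.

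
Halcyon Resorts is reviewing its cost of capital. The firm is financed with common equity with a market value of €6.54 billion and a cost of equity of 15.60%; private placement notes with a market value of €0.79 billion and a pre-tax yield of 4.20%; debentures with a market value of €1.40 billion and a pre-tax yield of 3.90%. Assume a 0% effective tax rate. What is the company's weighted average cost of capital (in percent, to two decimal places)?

12.69%

Total capital V = 6.54 + 0.79 + 1.4 = 8.73.
Equity: weight = 6.54/8.73 = 0.7491; cost = 15.6%.
Private placement notes: weight = 0.79/8.73 = 0.0905; after-tax cost = 4.2% × (1 − 0%) = 4.2000%.
Debentures: weight = 1.4/8.73 = 0.1604; after-tax cost = 3.9% × (1 − 0%) = 3.9000%.
WACC = 0.7491 × 15.6000% + 0.0905 × 4.2000% + 0.1604 × 3.9000% = 12.6921%.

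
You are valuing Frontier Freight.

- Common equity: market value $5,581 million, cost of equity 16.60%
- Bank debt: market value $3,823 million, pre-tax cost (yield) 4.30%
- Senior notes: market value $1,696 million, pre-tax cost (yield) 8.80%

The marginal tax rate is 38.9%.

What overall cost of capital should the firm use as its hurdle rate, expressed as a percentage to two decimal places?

10.07%

Total capital V = 5581 + 3823 + 1696 = 11100.
Equity: weight = 5581/11100 = 0.5028; cost = 16.6%.
Bank debt: weight = 3823/11100 = 0.3444; after-tax cost = 4.3% × (1 − 38.9%) = 2.6273%.
Senior notes: weight = 1696/11100 = 0.1528; after-tax cost = 8.8% × (1 − 38.9%) = 5.3768%.
WACC = 0.5028 × 16.6000% + 0.3444 × 2.6273% + 0.1528 × 5.3768% = 10.0728%.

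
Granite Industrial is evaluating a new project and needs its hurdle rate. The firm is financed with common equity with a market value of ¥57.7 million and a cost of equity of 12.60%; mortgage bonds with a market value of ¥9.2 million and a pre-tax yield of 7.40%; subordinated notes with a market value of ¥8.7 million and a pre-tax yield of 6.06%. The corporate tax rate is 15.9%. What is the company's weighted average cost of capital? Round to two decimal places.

Total capital V = 57.7 + 9.2 + 8.7 = 75.6.
Equity: weight = 57.7/75.6 = 0.7632; cost = 12.6%.
Mortgage bonds: weight = 9.2/75.6 = 0.1217; after-tax cost = 7.4% × (1 − 15.9%) = 6.2234%.
Subordinated notes: weight = 8.7/75.6 = 0.1151; after-tax cost = 6.06% × (1 − 15.9%) = 5.0965%.
WACC = 0.7632 × 12.6000% + 0.1217 × 6.2234% + 0.1151 × 5.0965% = 10.9605%.

10.96%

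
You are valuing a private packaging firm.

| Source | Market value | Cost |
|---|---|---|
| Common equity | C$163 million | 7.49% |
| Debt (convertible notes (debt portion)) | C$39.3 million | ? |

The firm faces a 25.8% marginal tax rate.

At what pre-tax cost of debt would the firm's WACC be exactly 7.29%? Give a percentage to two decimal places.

Total capital V = 163 + 39.3 = 202.3.
Equity weight = 163/202.3 = 0.8057.
Convertible notes (debt portion) weight = 39.3/202.3 = 0.1943.
Equity contribution = 0.8057 × 7.49% = 6.0349%.
Remaining for debt = 7.29% − 6.0349% = 1.2551%.
Rd × (1 − 25.8%) × 0.1943 = 1.2551%  ⇒  Rd = 8.7069%.

8.71%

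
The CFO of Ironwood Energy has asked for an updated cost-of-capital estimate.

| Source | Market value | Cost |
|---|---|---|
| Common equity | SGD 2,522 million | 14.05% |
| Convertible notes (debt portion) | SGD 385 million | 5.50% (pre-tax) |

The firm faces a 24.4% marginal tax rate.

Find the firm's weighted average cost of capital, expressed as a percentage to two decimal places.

Total capital V = 2522 + 385 = 2907.
Equity: weight = 2522/2907 = 0.8676; cost = 14.05%.
Convertible notes (debt portion): weight = 385/2907 = 0.1324; after-tax cost = 5.5% × (1 − 24.4%) = 4.1580%.
WACC = 0.8676 × 14.0500% + 0.1324 × 4.1580% = 12.7399%.

12.74%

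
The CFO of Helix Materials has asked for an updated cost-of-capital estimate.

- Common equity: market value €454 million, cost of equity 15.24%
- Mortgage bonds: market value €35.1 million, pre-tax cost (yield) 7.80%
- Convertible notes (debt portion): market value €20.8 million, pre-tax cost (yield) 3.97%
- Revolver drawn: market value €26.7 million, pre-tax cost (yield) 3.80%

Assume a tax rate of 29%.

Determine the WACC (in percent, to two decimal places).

13.50%

Total capital V = 454 + 35.1 + 20.8 + 26.7 = 536.6.
Equity: weight = 454/536.6 = 0.8461; cost = 15.24%.
Mortgage bonds: weight = 35.1/536.6 = 0.0654; after-tax cost = 7.8% × (1 − 29%) = 5.5380%.
Convertible notes (debt portion): weight = 20.8/536.6 = 0.0388; after-tax cost = 3.97% × (1 − 29%) = 2.8187%.
Revolver drawn: weight = 26.7/536.6 = 0.0498; after-tax cost = 3.8% × (1 − 29%) = 2.6980%.
WACC = 0.8461 × 15.2400% + 0.0654 × 5.5380% + 0.0388 × 2.8187% + 0.0498 × 2.6980% = 13.4998%.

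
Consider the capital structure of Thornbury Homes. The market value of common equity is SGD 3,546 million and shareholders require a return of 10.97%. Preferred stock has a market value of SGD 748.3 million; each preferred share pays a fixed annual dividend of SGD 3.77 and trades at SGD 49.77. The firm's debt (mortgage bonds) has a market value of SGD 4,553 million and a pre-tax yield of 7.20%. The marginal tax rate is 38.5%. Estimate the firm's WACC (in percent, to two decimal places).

7.32%

Cost of preferred: Rp = 3.77 / 49.77 = 7.5748%.
Total capital V = 3546 + 748.3 + 4553 = 8847.3.
Equity: weight = 3546/8847.3 = 0.4008; cost = 10.97%.
Preferred: weight = 748.3/8847.3 = 0.0846; cost = 7.5748%.
Mortgage bonds: weight = 4553/8847.3 = 0.5146; after-tax cost = 7.2% × (1 − 38.5%) = 4.4280%.
WACC = 0.4008 × 10.9700% + 0.0846 × 7.5748% + 0.5146 × 4.4280% = 7.3162%.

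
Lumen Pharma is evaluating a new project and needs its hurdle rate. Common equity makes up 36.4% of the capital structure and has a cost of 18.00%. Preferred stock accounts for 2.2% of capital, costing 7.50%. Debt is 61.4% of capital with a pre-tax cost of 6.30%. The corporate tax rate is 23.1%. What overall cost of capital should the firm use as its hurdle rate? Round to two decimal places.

After-tax cost of debt = 6.3% × (1 − 23.1%) = 4.8447%.
WACC = 0.364 × 18.0000% + 0.022 × 7.5000% + 0.614 × 4.8447% = 9.6916%.

9.69%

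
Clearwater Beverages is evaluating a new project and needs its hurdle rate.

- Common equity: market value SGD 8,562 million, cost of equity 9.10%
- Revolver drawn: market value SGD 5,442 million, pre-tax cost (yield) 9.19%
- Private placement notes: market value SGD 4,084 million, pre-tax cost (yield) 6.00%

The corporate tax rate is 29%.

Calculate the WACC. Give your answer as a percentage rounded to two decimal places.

7.23%

Total capital V = 8562 + 5442 + 4084 = 18088.
Equity: weight = 8562/18088 = 0.4734; cost = 9.1%.
Revolver drawn: weight = 5442/18088 = 0.3009; after-tax cost = 9.19% × (1 − 29%) = 6.5249%.
Private placement notes: weight = 4084/18088 = 0.2258; after-tax cost = 6% × (1 − 29%) = 4.2600%.
WACC = 0.4734 × 9.1000% + 0.3009 × 6.5249% + 0.2258 × 4.2600% = 7.2324%.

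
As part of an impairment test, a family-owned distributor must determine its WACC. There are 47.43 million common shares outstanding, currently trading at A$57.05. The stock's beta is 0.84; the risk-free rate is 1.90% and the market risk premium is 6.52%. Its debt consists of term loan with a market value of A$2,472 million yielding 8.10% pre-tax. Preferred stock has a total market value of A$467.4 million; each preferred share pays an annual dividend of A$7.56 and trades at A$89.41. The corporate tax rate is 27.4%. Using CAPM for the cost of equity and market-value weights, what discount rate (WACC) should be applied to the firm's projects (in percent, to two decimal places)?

Cost of equity via CAPM: Re = 1.9% + 0.84 × 6.52% = 7.3768%.
Cost of preferred: Rp = 7.56 / 89.41 = 8.4554%.
Market value of equity E = 57.05 × 47.43m = 2705.8815m.
Total capital V = 2705.8815 + 467.4 + 2472 = 5645.2815.
Equity: weight = 2705.8815/5645.2815 = 0.4793; cost = 7.3768%.
Preferred: weight = 467.4/5645.2815 = 0.0828; cost = 8.4554%.
Term loan: weight = 2472/5645.2815 = 0.4379; after-tax cost = 8.1% × (1 − 27.4%) = 5.8806%.
WACC = 0.4793 × 7.3768% + 0.0828 × 8.4554% + 0.4379 × 5.8806% = 6.8109%.

6.81%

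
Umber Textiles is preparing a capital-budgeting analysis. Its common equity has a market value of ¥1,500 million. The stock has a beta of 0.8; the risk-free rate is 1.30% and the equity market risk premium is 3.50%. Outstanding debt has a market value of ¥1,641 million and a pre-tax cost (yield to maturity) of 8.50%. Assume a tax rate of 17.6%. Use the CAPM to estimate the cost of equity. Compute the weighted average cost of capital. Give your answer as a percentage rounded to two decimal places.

5.62%

Cost of equity via CAPM: Re = 1.3% + 0.8 × 3.5% = 4.1000%.
Total capital V = 1500 + 1641 = 3141.
Equity: weight = 1500/3141 = 0.4776; cost = 4.1%.
Debt: weight = 1641/3141 = 0.5224; after-tax cost = 8.5% × (1 − 17.6%) = 7.0040%.
WACC = 0.4776 × 4.1000% + 0.5224 × 7.0040% = 5.6172%.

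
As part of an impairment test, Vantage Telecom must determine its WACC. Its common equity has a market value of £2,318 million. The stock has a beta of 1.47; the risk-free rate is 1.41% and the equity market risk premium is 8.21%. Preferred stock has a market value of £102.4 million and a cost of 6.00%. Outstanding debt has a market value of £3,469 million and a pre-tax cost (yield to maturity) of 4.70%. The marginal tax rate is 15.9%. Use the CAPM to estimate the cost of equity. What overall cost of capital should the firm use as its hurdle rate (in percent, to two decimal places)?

Cost of equity via CAPM: Re = 1.41% + 1.47 × 8.21% = 13.4787%.
Total capital V = 2318 + 102.4 + 3469 = 5889.4.
Equity: weight = 2318/5889.4 = 0.3936; cost = 13.4787%.
Preferred: weight = 102.4/5889.4 = 0.0174; cost = 6%.
Debt: weight = 3469/5889.4 = 0.5890; after-tax cost = 4.7% × (1 − 15.9%) = 3.9527%.
WACC = 0.3936 × 13.4787% + 0.0174 × 6.0000% + 0.5890 × 3.9527% = 7.7376%.

7.74%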